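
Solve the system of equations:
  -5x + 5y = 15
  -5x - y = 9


Using Cramer's rule:
Determinant D = (-5)(-1) - (-5)(5) = 5 + 25 = 30
Dx = (15)(-1) - (9)(5) = -15 - 45 = -60
Dy = (-5)(9) - (-5)(15) = -45 + 75 = 30
x = Dx/D = -60/30 = -2
y = Dy/D = 30/30 = 1

x = -2, y = 1


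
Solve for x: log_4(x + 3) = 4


Convert to exponential form: x + 3 = 4^4 = 256
x = 256 - 3 = 253
Check: log_4(253 + 3) = log_4(256) = log_4(256) = 4 ✓

x = 253


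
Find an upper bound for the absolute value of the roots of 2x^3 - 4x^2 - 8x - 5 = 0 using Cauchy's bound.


Cauchy's bound: all roots r satisfy |r| <= 1 + max(|a_i/a_n|) for i = 0,...,n-1
where a_n is the leading coefficient.

Coefficients: [2, -4, -8, -5]
Leading coefficient a_n = 2
Ratios |a_i/a_n|: 2, 4, 5/2
Maximum ratio: 4
Cauchy's bound: |r| <= 1 + 4 = 5

Upper bound = 5


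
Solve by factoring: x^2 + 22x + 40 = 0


We need two numbers that multiply to 40 and add to 22.
Those numbers are 20 and 2 (since 20 * 2 = 40 and 20 + 2 = 22).
So x^2 + 22x + 40 = (x + 20)(x + 2) = 0
Setting each factor to zero: x = -20 or x = -2

x = -20, x = -2


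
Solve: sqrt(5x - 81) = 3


Square both sides: 5x - 81 = 3^2 = 9
5x = 9 + 81 = 90
x = 18
Check: sqrt(5*18 - 81) = sqrt(9) = 3 ✓

x = 18


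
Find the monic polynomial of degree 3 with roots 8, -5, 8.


A monic polynomial with roots 8, -5, 8 is:
p(x) = (x - 8)(x + 5)(x - 8)
After multiplying by (x - 8): x - 8
After multiplying by (x + 5): x^2 - 3x - 40
After multiplying by (x - 8): x^3 - 11x^2 - 16x + 320

x^3 - 11x^2 - 16x + 320


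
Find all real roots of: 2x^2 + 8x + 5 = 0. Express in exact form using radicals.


Using the quadratic formula: x = (-b ± sqrt(b^2 - 4ac)) / (2a)
Here a = 2, b = 8, c = 5
Discriminant = b^2 - 4ac = 8^2 - 4(2)(5) = 64 - 40 = 24
Since discriminant = 24 > 0, there are two real roots.
x = (-8 ± 2*sqrt(6)) / 4
Simplifying: x = (-4 ± sqrt(6)) / 2
Numerically: x ≈ -0.7753 or x ≈ -3.2247

x = (-4 + sqrt(6)) / 2 or x = (-4 - sqrt(6)) / 2


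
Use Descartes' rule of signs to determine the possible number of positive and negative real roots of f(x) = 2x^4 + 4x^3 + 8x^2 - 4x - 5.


Descartes' rule of signs:

For positive roots, count sign changes in f(x) = 2x^4 + 4x^3 + 8x^2 - 4x - 5:
Signs of coefficients: +, +, +, -, -
Number of sign changes: 1
Possible positive real roots: 1

For negative roots, examine f(-x) = 2x^4 - 4x^3 + 8x^2 + 4x - 5:
Signs of coefficients: +, -, +, +, -
Number of sign changes: 3
Possible negative real roots: 3, 1

Positive roots: 1; Negative roots: 3 or 1


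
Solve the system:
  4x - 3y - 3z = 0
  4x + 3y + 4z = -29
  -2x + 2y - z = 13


Using Cramer's rule. Expand each determinant along the first row.
D  = 4*[3*(-1) - 4*2] - (-3)*[4*(-1) - 4*(-2)] + (-3)*[4*2 - 3*(-2)]
  = 4*(-11) - (-3)*(4) + (-3)*(14) = -74
Dx = 0*[3*(-1) - 4*2] - (-3)*[(-29)*(-1) - 4*13] + (-3)*[(-29)*2 - 3*13]
  = 0*(-11) - (-3)*(-23) + (-3)*(-97) = 222
Dy = 4*[(-29)*(-1) - 4*13] - 0*[4*(-1) - 4*(-2)] + (-3)*[4*13 - (-29)*(-2)]
  = 4*(-23) - 0*(4) + (-3)*(-6) = -74
Dz = 4*[3*13 - (-29)*2] - (-3)*[4*13 - (-29)*(-2)] + 0*[4*2 - 3*(-2)]
  = 4*(97) - (-3)*(-6) + 0*(14) = 370
x = Dx/D = 222/-74 = -3, y = Dy/D = -74/-74 = 1, z = Dz/D = 370/-74 = -5
Check eq1: (4)(-3) + (-3)(1) + (-3)(-5) = 0 = 0 ✓
Check eq2: (4)(-3) + (3)(1) + (4)(-5) = -29 = -29 ✓
Check eq3: (-2)(-3) + (2)(1) + (-1)(-5) = 13 = 13 ✓

x = -3, y = 1, z = -5


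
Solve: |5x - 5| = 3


An absolute value equation |expr| = 3 gives two cases:
Case 1: 5x - 5 = 3
  5x = 8, so x = 8/5
Case 2: 5x - 5 = -3
  5x = 2, so x = 2/5

x = 2/5, x = 8/5


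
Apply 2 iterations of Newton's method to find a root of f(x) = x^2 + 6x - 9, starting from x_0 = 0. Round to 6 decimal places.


Newton's method: x_(n+1) = x_n - f(x_n)/f'(x_n)
f(x) = x^2 + 6x - 9
f'(x) = 2x + 6

Iteration 1:
  f(0.000000) = -9.000000
  f'(0.000000) = 6.000000
  x_1 = 0.000000 - (-9.000000)/(6.000000) = 1.500000

Iteration 2:
  f(1.500000) = 2.250000
  f'(1.500000) = 9.000000
  x_2 = 1.500000 - (2.250000)/(9.000000) = 1.250000

x_2 = 1.250000


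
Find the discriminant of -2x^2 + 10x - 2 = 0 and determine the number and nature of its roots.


For ax^2 + bx + c = 0, discriminant D = b^2 - 4ac
Here a = -2, b = 10, c = -2
D = (10)^2 - 4(-2)(-2) = 100 - 16 = 84

D = 84 > 0 but not a perfect square
The equation has 2 distinct real irrational roots.

Discriminant = 84, 2 distinct real irrational roots


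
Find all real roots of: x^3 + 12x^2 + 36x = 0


The constant term is 0, so x = 0 is a root. Factor out x:
  x(x^2 + 12x + 36) = 0
Solve the quadratic x^2 + 12x + 36 = 0: discriminant = 12^2 - 4(1)(36) = 144 - 144 = 0.
Discriminant = 0, so a double root: x = -12/2 = -6.

x = -6 (multiplicity 2), x = 0


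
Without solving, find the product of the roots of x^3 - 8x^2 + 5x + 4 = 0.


By Vieta's formulas for x^3 + bx^2 + cx + d = 0:
  r1 + r2 + r3 = -b/a = 8
  r1*r2 + r1*r3 + r2*r3 = c/a = 5
  r1*r2*r3 = -d/a = -4


Product = -4


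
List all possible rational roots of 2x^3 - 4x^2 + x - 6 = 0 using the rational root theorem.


Rational root theorem: possible roots are ±p/q where:
  p divides the constant term (-6): p ∈ {1, 2, 3, 6}
  q divides the leading coefficient (2): q ∈ {1, 2}

All possible rational roots: -6, -3, -2, -3/2, -1, -1/2, 1/2, 1, 3/2, 2, 3, 6

-6, -3, -2, -3/2, -1, -1/2, 1/2, 1, 3/2, 2, 3, 6


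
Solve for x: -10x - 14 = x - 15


Starting with: -10x - 14 = x - 15
Move all x terms to left: (-10 - 1)x = -15 + 14
Simplify: -11x = -1
Divide both sides by -11: x = 1/11

x = 1/11


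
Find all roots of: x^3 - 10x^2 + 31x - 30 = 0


Let p(x) = x^3 - 10x^2 + 31x - 30. By the rational root theorem (leading coefficient 1), any rational root is an integer divisor of 30: try ±1, ±2, ... in turn.
Test x = 1: value = -8 ≠ 0.
Test x = -1: value = -72 ≠ 0.
Test x = 2: value = 0 ✓, so (x - 2) is a factor.
Synthetic division by (x - 2): bring down 1; 1(2) - 10 = -8; (-8)(2) + 31 = 15; 15(2) - 30 = 0 → quotient x^2 - 8x + 15, remainder 0.
Solve the quadratic x^2 - 8x + 15 = 0: discriminant = (-8)^2 - 4(1)(15) = 64 - 60 = 4.
sqrt(4) = 2, so x = (8 ± 2)/2: x = 5 or x = 3.
Collecting all roots found:

x = 2, x = 3, x = 5


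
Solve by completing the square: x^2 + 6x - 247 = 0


Start: x^2 + 6x - 247 = 0
Move constant: x^2 + 6x = 247
Half of 6 is 3, squared is 9
Add 9 to both sides: x^2 + 6x + 9 = 256
(x + 3)^2 = 256
x + 3 = ±16
x = -3 + 16 = 13 or x = -3 - 16 = -19

x = -19, x = 13


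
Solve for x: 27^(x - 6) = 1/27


Express both sides with the same base.
1/27 = 27^(-1)
Since the bases match, equate exponents: x - 6 = -1
So x = -1 - (-6) = 5

x = 5


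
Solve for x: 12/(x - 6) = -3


Multiply both sides by (x - 6): 12 = -3(x - 6)
Distribute: 12 = -3x + 18
-3x = 12 - 18 = -6
x = 2

x = 2


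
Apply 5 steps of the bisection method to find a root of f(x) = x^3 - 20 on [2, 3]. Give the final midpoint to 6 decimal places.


f(x) = x^3 - 20
f(2) = -12 < 0
f(3) = 7 > 0

Step 1: midpoint = (2.000000 + 3.000000)/2 = 2.500000
  f(2.500000) = -4.375000
  f(mid) < 0, so root is in [2.500000, 3.000000]

Step 2: midpoint = (2.500000 + 3.000000)/2 = 2.750000
  f(2.750000) = 0.796875
  f(mid) > 0, so root is in [2.500000, 2.750000]

Step 3: midpoint = (2.500000 + 2.750000)/2 = 2.625000
  f(2.625000) = -1.912109
  f(mid) < 0, so root is in [2.625000, 2.750000]

Step 4: midpoint = (2.625000 + 2.750000)/2 = 2.687500
  f(2.687500) = -0.589111
  f(mid) < 0, so root is in [2.687500, 2.750000]

Step 5: midpoint = (2.687500 + 2.750000)/2 = 2.718750
  f(2.718750) = 0.095917
  f(mid) > 0, so root is in [2.687500, 2.718750]

midpoint = 2.718750


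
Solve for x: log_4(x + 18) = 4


Convert to exponential form: x + 18 = 4^4 = 256
x = 256 - 18 = 238
Check: log_4(238 + 18) = log_4(256) = log_4(256) = 4 ✓

x = 238


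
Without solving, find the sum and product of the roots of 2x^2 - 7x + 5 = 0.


By Vieta's formulas for ax^2 + bx + c = 0:
  Sum of roots = -b/a
  Product of roots = c/a

Here a = 2, b = -7, c = 5
Sum = -(-7)/2 = 7/2
Product = 5/2 = 5/2

Sum = 7/2, Product = 5/2


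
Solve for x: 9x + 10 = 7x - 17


Starting with: 9x + 10 = 7x - 17
Move all x terms to left: (9 - 7)x = -17 - 10
Simplify: 2x = -27
Divide both sides by 2: x = -27/2

x = -27/2


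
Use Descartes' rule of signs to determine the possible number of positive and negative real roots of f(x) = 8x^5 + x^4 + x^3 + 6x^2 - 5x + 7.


Descartes' rule of signs:

For positive roots, count sign changes in f(x) = 8x^5 + x^4 + x^3 + 6x^2 - 5x + 7:
Signs of coefficients: +, +, +, +, -, +
Number of sign changes: 2
Possible positive real roots: 2, 0

For negative roots, examine f(-x) = -8x^5 + x^4 - x^3 + 6x^2 + 5x + 7:
Signs of coefficients: -, +, -, +, +, +
Number of sign changes: 3
Possible negative real roots: 3, 1

Positive roots: 2 or 0; Negative roots: 3 or 1


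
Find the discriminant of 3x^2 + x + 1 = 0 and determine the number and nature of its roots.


For ax^2 + bx + c = 0, discriminant D = b^2 - 4ac
Here a = 3, b = 1, c = 1
D = (1)^2 - 4(3)(1) = 1 - 12 = -11

D = -11 < 0
The equation has no real roots (2 complex conjugate roots).

Discriminant = -11, no real roots (2 complex conjugate roots)


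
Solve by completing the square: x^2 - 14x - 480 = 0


Start: x^2 - 14x - 480 = 0
Move constant: x^2 - 14x = 480
Half of -14 is -7, squared is 49
Add 49 to both sides: x^2 - 14x + 49 = 529
(x - 7)^2 = 529
x - 7 = ±23
x = 7 + 23 = 30 or x = 7 - 23 = -16

x = -16, x = 30


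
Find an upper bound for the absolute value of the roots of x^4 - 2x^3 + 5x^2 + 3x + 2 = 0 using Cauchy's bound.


Cauchy's bound: all roots r satisfy |r| <= 1 + max(|a_i/a_n|) for i = 0,...,n-1
where a_n is the leading coefficient.

Coefficients: [1, -2, 5, 3, 2]
Leading coefficient a_n = 1
Ratios |a_i/a_n|: 2, 5, 3, 2
Maximum ratio: 5
Cauchy's bound: |r| <= 1 + 5 = 6

Upper bound = 6


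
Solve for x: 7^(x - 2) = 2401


Express both sides with the same base.
2401 = 7^4
Since the bases match, equate exponents: x - 2 = 4
So x = 4 - (-2) = 6

x = 6


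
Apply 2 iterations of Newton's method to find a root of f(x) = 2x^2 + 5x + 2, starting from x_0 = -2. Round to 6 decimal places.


Newton's method: x_(n+1) = x_n - f(x_n)/f'(x_n)
f(x) = 2x^2 + 5x + 2
f'(x) = 4x + 5

Iteration 1:
  f(-2.000000) = 0.000000
  f'(-2.000000) = -3.000000
  x_1 = -2.000000 - (0.000000)/(-3.000000) = -2.000000

Iteration 2:
  f(-2.000000) = 0.000000
  f'(-2.000000) = -3.000000
  x_2 = -2.000000 - (0.000000)/(-3.000000) = -2.000000

x_2 = -2.000000


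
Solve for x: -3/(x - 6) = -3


Multiply both sides by (x - 6): -3 = -3(x - 6)
Distribute: -3 = -3x + 18
-3x = -3 - 18 = -21
x = 7

x = 7


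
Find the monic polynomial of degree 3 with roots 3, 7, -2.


A monic polynomial with roots 3, 7, -2 is:
p(x) = (x - 3)(x - 7)(x + 2)
After multiplying by (x - 3): x - 3
After multiplying by (x - 7): x^2 - 10x + 21
After multiplying by (x + 2): x^3 - 8x^2 + x + 42

x^3 - 8x^2 + x + 42


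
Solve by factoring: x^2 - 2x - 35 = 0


We need two numbers that multiply to -35 and add to -2.
Those numbers are -7 and 5 (since (-7) * 5 = -35 and (-7) + 5 = -2).
So x^2 - 2x - 35 = (x - 7)(x + 5) = 0
Setting each factor to zero: x = 7 or x = -5

x = -5, x = 7


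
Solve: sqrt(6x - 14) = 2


Square both sides: 6x - 14 = 2^2 = 4
6x = 4 + 14 = 18
x = 3
Check: sqrt(6*3 - 14) = sqrt(4) = 2 ✓

x = 3


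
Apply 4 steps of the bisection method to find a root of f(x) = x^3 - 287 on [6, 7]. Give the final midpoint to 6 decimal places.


f(x) = x^3 - 287
f(6) = -71 < 0
f(7) = 56 > 0

Step 1: midpoint = (6.000000 + 7.000000)/2 = 6.500000
  f(6.500000) = -12.375000
  f(mid) < 0, so root is in [6.500000, 7.000000]

Step 2: midpoint = (6.500000 + 7.000000)/2 = 6.750000
  f(6.750000) = 20.546875
  f(mid) > 0, so root is in [6.500000, 6.750000]

Step 3: midpoint = (6.500000 + 6.750000)/2 = 6.625000
  f(6.625000) = 3.775391
  f(mid) > 0, so root is in [6.500000, 6.625000]

Step 4: midpoint = (6.500000 + 6.625000)/2 = 6.562500
  f(6.562500) = -4.376709
  f(mid) < 0, so root is in [6.562500, 6.625000]

midpoint = 6.562500


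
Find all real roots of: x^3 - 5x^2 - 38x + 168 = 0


Let p(x) = x^3 - 5x^2 - 38x + 168. By the rational root theorem (leading coefficient 1), any rational root is an integer divisor of 168: try ±1, ±2, ... in turn.
Test x = 1: value = 126 ≠ 0.
Test x = -1: value = 200 ≠ 0.
Test x = 2: value = 80 ≠ 0.
Test x = -2: value = 216 ≠ 0.
Test x = 3: value = 36 ≠ 0.
Test x = -3: value = 210 ≠ 0.
Test x = 4: value = 0 ✓, so (x - 4) is a factor.
Synthetic division by (x - 4): bring down 1; 1(4) - 5 = -1; (-1)(4) - 38 = -42; (-42)(4) + 168 = 0 → quotient x^2 - x - 42, remainder 0.
Solve the quadratic x^2 - x - 42 = 0: discriminant = (-1)^2 - 4(1)(-42) = 1 + 168 = 169.
sqrt(169) = 13, so x = (1 ± 13)/2: x = 7 or x = -6.

x = -6, x = 4, x = 7


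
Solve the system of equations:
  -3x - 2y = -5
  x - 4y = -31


Using Cramer's rule:
Determinant D = (-3)(-4) - (1)(-2) = 12 + 2 = 14
Dx = (-5)(-4) - (-31)(-2) = 20 - 62 = -42
Dy = (-3)(-31) - (1)(-5) = 93 + 5 = 98
x = Dx/D = -42/14 = -3
y = Dy/D = 98/14 = 7

x = -3, y = 7


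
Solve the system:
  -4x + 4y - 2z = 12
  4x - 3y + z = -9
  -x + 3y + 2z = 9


Using Cramer's rule. Expand each determinant along the first row.
D  = (-4)*[(-3)*2 - 1*3] - 4*[4*2 - 1*(-1)] + (-2)*[4*3 - (-3)*(-1)]
  = (-4)*(-9) - 4*(9) + (-2)*(9) = -18
Dx = 12*[(-3)*2 - 1*3] - 4*[(-9)*2 - 1*9] + (-2)*[(-9)*3 - (-3)*9]
  = 12*(-9) - 4*(-27) + (-2)*(0) = 0
Dy = (-4)*[(-9)*2 - 1*9] - 12*[4*2 - 1*(-1)] + (-2)*[4*9 - (-9)*(-1)]
  = (-4)*(-27) - 12*(9) + (-2)*(27) = -54
Dz = (-4)*[(-3)*9 - (-9)*3] - 4*[4*9 - (-9)*(-1)] + 12*[4*3 - (-3)*(-1)]
  = (-4)*(0) - 4*(27) + 12*(9) = 0
x = Dx/D = 0/-18 = 0, y = Dy/D = -54/-18 = 3, z = Dz/D = 0/-18 = 0
Check eq1: (-4)(0) + (4)(3) + (-2)(0) = 12 = 12 ✓
Check eq2: (4)(0) + (-3)(3) + (1)(0) = -9 = -9 ✓
Check eq3: (-1)(0) + (3)(3) + (2)(0) = 9 = 9 ✓

x = 0, y = 3, z = 0


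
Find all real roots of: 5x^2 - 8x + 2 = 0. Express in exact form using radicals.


Using the quadratic formula: x = (-b ± sqrt(b^2 - 4ac)) / (2a)
Here a = 5, b = -8, c = 2
Discriminant = b^2 - 4ac = (-8)^2 - 4(5)(2) = 64 - 40 = 24
Since discriminant = 24 > 0, there are two real roots.
x = (8 ± 2*sqrt(6)) / 10
Simplifying: x = (4 ± sqrt(6)) / 5
Numerically: x ≈ 1.2899 or x ≈ 0.3101

x = (4 + sqrt(6)) / 5 or x = (4 - sqrt(6)) / 5


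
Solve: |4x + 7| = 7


An absolute value equation |expr| = 7 gives two cases:
Case 1: 4x + 7 = 7
  4x = 0, so x = 0
Case 2: 4x + 7 = -7
  4x = -14, so x = -7/2

x = -7/2, x = 0


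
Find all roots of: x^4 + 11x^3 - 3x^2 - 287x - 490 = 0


Let p(x) = x^4 + 11x^3 - 3x^2 - 287x - 490. By the rational root theorem (leading coefficient 1), any rational root is an integer divisor of 490: try ±1, ±2, ... in turn.
Test x = 1: value = -768 ≠ 0.
Test x = -1: value = -216 ≠ 0.
Test x = 2: value = -972 ≠ 0.
Test x = -2: value = 0 ✓, so (x + 2) is a factor.
Synthetic division by (x + 2): bring down 1; 1(-2) + 11 = 9; 9(-2) - 3 = -21; (-21)(-2) - 287 = -245; (-245)(-2) - 490 = 0 → quotient x^3 + 9x^2 - 21x - 245, remainder 0.
Continue with the quotient x^3 + 9x^2 - 21x - 245 (candidates must divide 245).
Test x = 5: value = 0 ✓, so (x - 5) is a factor.
Synthetic division by (x - 5): bring down 1; 1(5) + 9 = 14; 14(5) - 21 = 49; 49(5) - 245 = 0 → quotient x^2 + 14x + 49, remainder 0.
Solve the quadratic x^2 + 14x + 49 = 0: discriminant = 14^2 - 4(1)(49) = 196 - 196 = 0.
Discriminant = 0, so a double root: x = -14/2 = -7.
Collecting all roots found:

x = -7 (multiplicity 2), x = -2, x = 5


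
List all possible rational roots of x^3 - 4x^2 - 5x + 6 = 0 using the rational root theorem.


Rational root theorem: possible roots are ±p/q where:
  p divides the constant term (6): p ∈ {1, 2, 3, 6}
  q divides the leading coefficient (1): q ∈ {1}

All possible rational roots: -6, -3, -2, -1, 1, 2, 3, 6

-6, -3, -2, -1, 1, 2, 3, 6


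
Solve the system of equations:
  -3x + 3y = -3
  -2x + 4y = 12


Using Cramer's rule:
Determinant D = (-3)(4) - (-2)(3) = -12 + 6 = -6
Dx = (-3)(4) - (12)(3) = -12 - 36 = -48
Dy = (-3)(12) - (-2)(-3) = -36 - 6 = -42
x = Dx/D = -48/-6 = 8
y = Dy/D = -42/-6 = 7

x = 8, y = 7


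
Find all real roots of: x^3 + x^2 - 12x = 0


The constant term is 0, so x = 0 is a root. Factor out x:
  x(x^2 + x - 12) = 0
Solve the quadratic x^2 + x - 12 = 0: discriminant = 1^2 - 4(1)(-12) = 1 + 48 = 49.
sqrt(49) = 7, so x = (-1 ± 7)/2: x = 3 or x = -4.

x = -4, x = 0, x = 3


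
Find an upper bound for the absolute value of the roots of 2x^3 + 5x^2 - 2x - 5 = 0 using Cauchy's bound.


Cauchy's bound: all roots r satisfy |r| <= 1 + max(|a_i/a_n|) for i = 0,...,n-1
where a_n is the leading coefficient.

Coefficients: [2, 5, -2, -5]
Leading coefficient a_n = 2
Ratios |a_i/a_n|: 5/2, 1, 5/2
Maximum ratio: 5/2
Cauchy's bound: |r| <= 1 + 5/2 = 7/2

Upper bound = 7/2


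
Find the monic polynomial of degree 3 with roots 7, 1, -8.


A monic polynomial with roots 7, 1, -8 is:
p(x) = (x - 7)(x - 1)(x + 8)
After multiplying by (x - 7): x - 7
After multiplying by (x - 1): x^2 - 8x + 7
After multiplying by (x + 8): x^3 - 57x + 56

x^3 - 57x + 56


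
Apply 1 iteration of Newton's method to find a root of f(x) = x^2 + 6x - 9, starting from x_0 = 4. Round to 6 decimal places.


Newton's method: x_(n+1) = x_n - f(x_n)/f'(x_n)
f(x) = x^2 + 6x - 9
f'(x) = 2x + 6

Iteration 1:
  f(4.000000) = 31.000000
  f'(4.000000) = 14.000000
  x_1 = 4.000000 - (31.000000)/(14.000000) = 1.785714

x_1 = 1.785714


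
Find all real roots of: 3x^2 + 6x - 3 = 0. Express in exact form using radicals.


Using the quadratic formula: x = (-b ± sqrt(b^2 - 4ac)) / (2a)
Here a = 3, b = 6, c = -3
Discriminant = b^2 - 4ac = 6^2 - 4(3)(-3) = 36 + 36 = 72
Since discriminant = 72 > 0, there are two real roots.
x = (-6 ± 6*sqrt(2)) / 6
Simplifying: x = -1 ± sqrt(2)
Numerically: x ≈ 0.4142 or x ≈ -2.4142

x = -1 + sqrt(2) or x = -1 - sqrt(2)


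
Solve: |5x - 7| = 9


An absolute value equation |expr| = 9 gives two cases:
Case 1: 5x - 7 = 9
  5x = 16, so x = 16/5
Case 2: 5x - 7 = -9
  5x = -2, so x = -2/5

x = -2/5, x = 16/5


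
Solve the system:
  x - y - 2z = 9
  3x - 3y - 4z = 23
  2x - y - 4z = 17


Using Cramer's rule. Expand each determinant along the first row.
D  = 1*[(-3)*(-4) - (-4)*(-1)] - (-1)*[3*(-4) - (-4)*2] + (-2)*[3*(-1) - (-3)*2]
  = 1*(8) - (-1)*(-4) + (-2)*(3) = -2
Dx = 9*[(-3)*(-4) - (-4)*(-1)] - (-1)*[23*(-4) - (-4)*17] + (-2)*[23*(-1) - (-3)*17]
  = 9*(8) - (-1)*(-24) + (-2)*(28) = -8
Dy = 1*[23*(-4) - (-4)*17] - 9*[3*(-4) - (-4)*2] + (-2)*[3*17 - 23*2]
  = 1*(-24) - 9*(-4) + (-2)*(5) = 2
Dz = 1*[(-3)*17 - 23*(-1)] - (-1)*[3*17 - 23*2] + 9*[3*(-1) - (-3)*2]
  = 1*(-28) - (-1)*(5) + 9*(3) = 4
x = Dx/D = -8/-2 = 4, y = Dy/D = 2/-2 = -1, z = Dz/D = 4/-2 = -2
Check eq1: (1)(4) + (-1)(-1) + (-2)(-2) = 9 = 9 ✓
Check eq2: (3)(4) + (-3)(-1) + (-4)(-2) = 23 = 23 ✓
Check eq3: (2)(4) + (-1)(-1) + (-4)(-2) = 17 = 17 ✓

x = 4, y = -1, z = -2


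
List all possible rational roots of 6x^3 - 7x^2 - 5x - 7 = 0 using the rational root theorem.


Rational root theorem: possible roots are ±p/q where:
  p divides the constant term (-7): p ∈ {1, 7}
  q divides the leading coefficient (6): q ∈ {1, 2, 3, 6}

All possible rational roots: -7, -7/2, -7/3, -7/6, -1, -1/2, -1/3, -1/6, 1/6, 1/3, 1/2, 1, 7/6, 7/3, 7/2, 7

-7, -7/2, -7/3, -7/6, -1, -1/2, -1/3, -1/6, 1/6, 1/3, 1/2, 1, 7/6, 7/3, 7/2, 7


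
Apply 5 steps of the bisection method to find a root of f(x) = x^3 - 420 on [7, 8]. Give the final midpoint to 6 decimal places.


f(x) = x^3 - 420
f(7) = -77 < 0
f(8) = 92 > 0

Step 1: midpoint = (7.000000 + 8.000000)/2 = 7.500000
  f(7.500000) = 1.875000
  f(mid) > 0, so root is in [7.000000, 7.500000]

Step 2: midpoint = (7.000000 + 7.500000)/2 = 7.250000
  f(7.250000) = -38.921875
  f(mid) < 0, so root is in [7.250000, 7.500000]

Step 3: midpoint = (7.250000 + 7.500000)/2 = 7.375000
  f(7.375000) = -18.869141
  f(mid) < 0, so root is in [7.375000, 7.500000]

Step 4: midpoint = (7.375000 + 7.500000)/2 = 7.437500
  f(7.437500) = -8.584229
  f(mid) < 0, so root is in [7.437500, 7.500000]

Step 5: midpoint = (7.437500 + 7.500000)/2 = 7.468750
  f(7.468750) = -3.376495
  f(mid) < 0, so root is in [7.468750, 7.500000]

midpoint = 7.468750


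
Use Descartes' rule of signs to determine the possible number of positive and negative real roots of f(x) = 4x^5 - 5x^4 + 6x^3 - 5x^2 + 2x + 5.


Descartes' rule of signs:

For positive roots, count sign changes in f(x) = 4x^5 - 5x^4 + 6x^3 - 5x^2 + 2x + 5:
Signs of coefficients: +, -, +, -, +, +
Number of sign changes: 4
Possible positive real roots: 4, 2, 0

For negative roots, examine f(-x) = -4x^5 - 5x^4 - 6x^3 - 5x^2 - 2x + 5:
Signs of coefficients: -, -, -, -, -, +
Number of sign changes: 1
Possible negative real roots: 1

Positive roots: 4 or 2 or 0; Negative roots: 1


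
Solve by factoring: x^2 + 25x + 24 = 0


We need two numbers that multiply to 24 and add to 25.
Those numbers are 24 and 1 (since 24 * 1 = 24 and 24 + 1 = 25).
So x^2 + 25x + 24 = (x + 24)(x + 1) = 0
Setting each factor to zero: x = -24 or x = -1

x = -24, x = -1


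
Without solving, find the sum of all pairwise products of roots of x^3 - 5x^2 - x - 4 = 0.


By Vieta's formulas for x^3 + bx^2 + cx + d = 0:
  r1 + r2 + r3 = -b/a = 5
  r1*r2 + r1*r3 + r2*r3 = c/a = -1
  r1*r2*r3 = -d/a = 4


Sum of pairwise products = -1


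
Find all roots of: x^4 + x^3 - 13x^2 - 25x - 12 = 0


Let p(x) = x^4 + x^3 - 13x^2 - 25x - 12. By the rational root theorem (leading coefficient 1), any rational root is an integer divisor of 12: try ±1, ±2, ... in turn.
Test x = 1: value = -48 ≠ 0.
Test x = -1: value = 0 ✓, so (x + 1) is a factor.
Synthetic division by (x + 1): bring down 1; 1(-1) + 1 = 0; 0(-1) - 13 = -13; (-13)(-1) - 25 = -12; (-12)(-1) - 12 = 0 → quotient x^3 - 13x - 12, remainder 0.
Continue with the quotient x^3 - 13x - 12 (candidates must divide 12; re-test x = -1 first in case it repeats).
Test x = -1: value = 0 ✓, so (x + 1) is a factor.
Synthetic division by (x + 1): bring down 1; 1(-1) + 0 = -1; (-1)(-1) - 13 = -12; (-12)(-1) - 12 = 0 → quotient x^2 - x - 12, remainder 0.
Solve the quadratic x^2 - x - 12 = 0: discriminant = (-1)^2 - 4(1)(-12) = 1 + 48 = 49.
sqrt(49) = 7, so x = (1 ± 7)/2: x = 4 or x = -3.
Collecting all roots found:

x = -3, x = -1 (multiplicity 2), x = 4


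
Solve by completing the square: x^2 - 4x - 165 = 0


Start: x^2 - 4x - 165 = 0
Move constant: x^2 - 4x = 165
Half of -4 is -2, squared is 4
Add 4 to both sides: x^2 - 4x + 4 = 169
(x - 2)^2 = 169
x - 2 = ±13
x = 2 + 13 = 15 or x = 2 - 13 = -11

x = -11, x = 15


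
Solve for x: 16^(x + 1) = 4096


Express both sides with the same base.
4096 = 16^3
Since the bases match, equate exponents: x + 1 = 3
So x = 3 - (1) = 2

x = 2


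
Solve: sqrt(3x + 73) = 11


Square both sides: 3x + 73 = 11^2 = 121
3x = 121 - 73 = 48
x = 16
Check: sqrt(3*16 + 73) = sqrt(121) = 11 ✓

x = 16


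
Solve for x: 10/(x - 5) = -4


Multiply both sides by (x - 5): 10 = -4(x - 5)
Distribute: 10 = -4x + 20
-4x = 10 - 20 = -10
x = 5/2

x = 5/2


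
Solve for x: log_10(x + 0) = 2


Convert to exponential form: x + 0 = 10^2 = 100
x = 100 - 0 = 100
Check: log_10(100 + 0) = log_10(100) = log_10(100) = 2 ✓

x = 100


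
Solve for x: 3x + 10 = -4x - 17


Starting with: 3x + 10 = -4x - 17
Move all x terms to left: (3 + 4)x = -17 - 10
Simplify: 7x = -27
Divide both sides by 7: x = -27/7

x = -27/7


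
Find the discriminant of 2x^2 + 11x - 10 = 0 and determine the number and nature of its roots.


For ax^2 + bx + c = 0, discriminant D = b^2 - 4ac
Here a = 2, b = 11, c = -10
D = (11)^2 - 4(2)(-10) = 121 + 80 = 201

D = 201 > 0 but not a perfect square
The equation has 2 distinct real irrational roots.

Discriminant = 201, 2 distinct real irrational roots


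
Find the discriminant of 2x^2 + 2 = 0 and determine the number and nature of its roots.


For ax^2 + bx + c = 0, discriminant D = b^2 - 4ac
Here a = 2, b = 0, c = 2
D = (0)^2 - 4(2)(2) = 0 - 16 = -16

D = -16 < 0
The equation has no real roots (2 complex conjugate roots).

Discriminant = -16, no real roots (2 complex conjugate roots)


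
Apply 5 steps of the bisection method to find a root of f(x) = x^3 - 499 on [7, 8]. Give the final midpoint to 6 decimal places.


f(x) = x^3 - 499
f(7) = -156 < 0
f(8) = 13 > 0

Step 1: midpoint = (7.000000 + 8.000000)/2 = 7.500000
  f(7.500000) = -77.125000
  f(mid) < 0, so root is in [7.500000, 8.000000]

Step 2: midpoint = (7.500000 + 8.000000)/2 = 7.750000
  f(7.750000) = -33.515625
  f(mid) < 0, so root is in [7.750000, 8.000000]

Step 3: midpoint = (7.750000 + 8.000000)/2 = 7.875000
  f(7.875000) = -10.626953
  f(mid) < 0, so root is in [7.875000, 8.000000]

Step 4: midpoint = (7.875000 + 8.000000)/2 = 7.937500
  f(7.937500) = 1.093506
  f(mid) > 0, so root is in [7.875000, 7.937500]

Step 5: midpoint = (7.875000 + 7.937500)/2 = 7.906250
  f(7.906250) = -4.789886
  f(mid) < 0, so root is in [7.906250, 7.937500]

midpoint = 7.906250


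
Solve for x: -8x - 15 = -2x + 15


Starting with: -8x - 15 = -2x + 15
Move all x terms to left: (-8 + 2)x = 15 + 15
Simplify: -6x = 30
Divide both sides by -6: x = -5

x = -5


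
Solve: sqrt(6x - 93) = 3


Square both sides: 6x - 93 = 3^2 = 9
6x = 9 + 93 = 102
x = 17
Check: sqrt(6*17 - 93) = sqrt(9) = 3 ✓

x = 17


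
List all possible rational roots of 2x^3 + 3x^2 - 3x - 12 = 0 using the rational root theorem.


Rational root theorem: possible roots are ±p/q where:
  p divides the constant term (-12): p ∈ {1, 2, 3, 4, 6, 12}
  q divides the leading coefficient (2): q ∈ {1, 2}

All possible rational roots: -12, -6, -4, -3, -2, -3/2, -1, -1/2, 1/2, 1, 3/2, 2, 3, 4, 6, 12

-12, -6, -4, -3, -2, -3/2, -1, -1/2, 1/2, 1, 3/2, 2, 3, 4, 6, 12


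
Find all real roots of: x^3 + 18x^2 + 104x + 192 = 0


Let p(x) = x^3 + 18x^2 + 104x + 192. By the rational root theorem (leading coefficient 1), any rational root is an integer divisor of 192: try ±1, ±2, ... in turn.
Test x = 1: value = 315 ≠ 0.
Test x = -1: value = 105 ≠ 0.
Test x = 2: value = 480 ≠ 0.
Test x = -2: value = 48 ≠ 0.
Test x = 3: value = 693 ≠ 0.
Test x = -3: value = 15 ≠ 0.
Test x = 4: value = 960 ≠ 0.
Test x = -4: value = 0 ✓, so (x + 4) is a factor.
Synthetic division by (x + 4): bring down 1; 1(-4) + 18 = 14; 14(-4) + 104 = 48; 48(-4) + 192 = 0 → quotient x^2 + 14x + 48, remainder 0.
Solve the quadratic x^2 + 14x + 48 = 0: discriminant = 14^2 - 4(1)(48) = 196 - 192 = 4.
sqrt(4) = 2, so x = (-14 ± 2)/2: x = -6 or x = -8.

x = -8, x = -6, x = -4


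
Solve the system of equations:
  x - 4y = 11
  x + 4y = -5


Using Cramer's rule:
Determinant D = (1)(4) - (1)(-4) = 4 + 4 = 8
Dx = (11)(4) - (-5)(-4) = 44 - 20 = 24
Dy = (1)(-5) - (1)(11) = -5 - 11 = -16
x = Dx/D = 24/8 = 3
y = Dy/D = -16/8 = -2

x = 3, y = -2


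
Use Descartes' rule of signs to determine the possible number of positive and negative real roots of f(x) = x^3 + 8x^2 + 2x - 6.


Descartes' rule of signs:

For positive roots, count sign changes in f(x) = x^3 + 8x^2 + 2x - 6:
Signs of coefficients: +, +, +, -
Number of sign changes: 1
Possible positive real roots: 1

For negative roots, examine f(-x) = -x^3 + 8x^2 - 2x - 6:
Signs of coefficients: -, +, -, -
Number of sign changes: 2
Possible negative real roots: 2, 0

Positive roots: 1; Negative roots: 2 or 0


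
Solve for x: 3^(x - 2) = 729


Express both sides with the same base.
729 = 3^6
Since the bases match, equate exponents: x - 2 = 6
So x = 6 - (-2) = 8

x = 8


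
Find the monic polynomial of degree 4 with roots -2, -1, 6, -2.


A monic polynomial with roots -2, -1, 6, -2 is:
p(x) = (x + 2)(x + 1)(x - 6)(x + 2)
After multiplying by (x + 2): x + 2
After multiplying by (x + 1): x^2 + 3x + 2
After multiplying by (x - 6): x^3 - 3x^2 - 16x - 12
After multiplying by (x + 2): x^4 - x^3 - 22x^2 - 44x - 24

x^4 - x^3 - 22x^2 - 44x - 24


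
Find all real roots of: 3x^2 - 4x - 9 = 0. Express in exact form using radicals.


Using the quadratic formula: x = (-b ± sqrt(b^2 - 4ac)) / (2a)
Here a = 3, b = -4, c = -9
Discriminant = b^2 - 4ac = (-4)^2 - 4(3)(-9) = 16 + 108 = 124
Since discriminant = 124 > 0, there are two real roots.
x = (4 ± 2*sqrt(31)) / 6
Simplifying: x = (2 ± sqrt(31)) / 3
Numerically: x ≈ 2.5226 or x ≈ -1.1893

x = (2 + sqrt(31)) / 3 or x = (2 - sqrt(31)) / 3


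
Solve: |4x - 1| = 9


An absolute value equation |expr| = 9 gives two cases:
Case 1: 4x - 1 = 9
  4x = 10, so x = 5/2
Case 2: 4x - 1 = -9
  4x = -8, so x = -2

x = -2, x = 5/2


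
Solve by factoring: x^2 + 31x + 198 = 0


We need two numbers that multiply to 198 and add to 31.
Those numbers are 22 and 9 (since 22 * 9 = 198 and 22 + 9 = 31).
So x^2 + 31x + 198 = (x + 22)(x + 9) = 0
Setting each factor to zero: x = -22 or x = -9

x = -22, x = -9


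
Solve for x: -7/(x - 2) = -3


Multiply both sides by (x - 2): -7 = -3(x - 2)
Distribute: -7 = -3x + 6
-3x = -7 - 6 = -13
x = 13/3

x = 13/3


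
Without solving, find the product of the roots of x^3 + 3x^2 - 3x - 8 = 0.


By Vieta's formulas for x^3 + bx^2 + cx + d = 0:
  r1 + r2 + r3 = -b/a = -3
  r1*r2 + r1*r3 + r2*r3 = c/a = -3
  r1*r2*r3 = -d/a = 8


Product = 8


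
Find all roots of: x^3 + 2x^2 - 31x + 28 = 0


Let p(x) = x^3 + 2x^2 - 31x + 28. By the rational root theorem (leading coefficient 1), any rational root is an integer divisor of 28: try ±1, ±2, ... in turn.
Test x = 1: value = 0 ✓, so (x - 1) is a factor.
Synthetic division by (x - 1): bring down 1; 1(1) + 2 = 3; 3(1) - 31 = -28; (-28)(1) + 28 = 0 → quotient x^2 + 3x - 28, remainder 0.
Solve the quadratic x^2 + 3x - 28 = 0: discriminant = 3^2 - 4(1)(-28) = 9 + 112 = 121.
sqrt(121) = 11, so x = (-3 ± 11)/2: x = 4 or x = -7.
Collecting all roots found:

x = -7, x = 1, x = 4


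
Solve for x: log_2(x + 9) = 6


Convert to exponential form: x + 9 = 2^6 = 64
x = 64 - 9 = 55
Check: log_2(55 + 9) = log_2(64) = log_2(64) = 6 ✓

x = 55


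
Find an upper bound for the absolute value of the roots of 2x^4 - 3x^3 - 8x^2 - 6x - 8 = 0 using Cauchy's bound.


Cauchy's bound: all roots r satisfy |r| <= 1 + max(|a_i/a_n|) for i = 0,...,n-1
where a_n is the leading coefficient.

Coefficients: [2, -3, -8, -6, -8]
Leading coefficient a_n = 2
Ratios |a_i/a_n|: 3/2, 4, 3, 4
Maximum ratio: 4
Cauchy's bound: |r| <= 1 + 4 = 5

Upper bound = 5


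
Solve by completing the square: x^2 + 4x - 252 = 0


Start: x^2 + 4x - 252 = 0
Move constant: x^2 + 4x = 252
Half of 4 is 2, squared is 4
Add 4 to both sides: x^2 + 4x + 4 = 256
(x + 2)^2 = 256
x + 2 = ±16
x = -2 + 16 = 14 or x = -2 - 16 = -18

x = -18, x = 14


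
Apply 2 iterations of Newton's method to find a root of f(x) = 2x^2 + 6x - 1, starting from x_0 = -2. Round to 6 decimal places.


Newton's method: x_(n+1) = x_n - f(x_n)/f'(x_n)
f(x) = 2x^2 + 6x - 1
f'(x) = 4x + 6

Iteration 1:
  f(-2.000000) = -5.000000
  f'(-2.000000) = -2.000000
  x_1 = -2.000000 - (-5.000000)/(-2.000000) = -4.500000

Iteration 2:
  f(-4.500000) = 12.500000
  f'(-4.500000) = -12.000000
  x_2 = -4.500000 - (12.500000)/(-12.000000) = -3.458333

x_2 = -3.458333


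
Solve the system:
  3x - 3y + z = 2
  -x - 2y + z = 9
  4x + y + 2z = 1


Using Cramer's rule. Expand each determinant along the first row.
D  = 3*[(-2)*2 - 1*1] - (-3)*[(-1)*2 - 1*4] + 1*[(-1)*1 - (-2)*4]
  = 3*(-5) - (-3)*(-6) + 1*(7) = -26
Dx = 2*[(-2)*2 - 1*1] - (-3)*[9*2 - 1*1] + 1*[9*1 - (-2)*1]
  = 2*(-5) - (-3)*(17) + 1*(11) = 52
Dy = 3*[9*2 - 1*1] - 2*[(-1)*2 - 1*4] + 1*[(-1)*1 - 9*4]
  = 3*(17) - 2*(-6) + 1*(-37) = 26
Dz = 3*[(-2)*1 - 9*1] - (-3)*[(-1)*1 - 9*4] + 2*[(-1)*1 - (-2)*4]
  = 3*(-11) - (-3)*(-37) + 2*(7) = -130
x = Dx/D = 52/-26 = -2, y = Dy/D = 26/-26 = -1, z = Dz/D = -130/-26 = 5
Check eq1: (3)(-2) + (-3)(-1) + (1)(5) = 2 = 2 ✓
Check eq2: (-1)(-2) + (-2)(-1) + (1)(5) = 9 = 9 ✓
Check eq3: (4)(-2) + (1)(-1) + (2)(5) = 1 = 1 ✓

x = -2, y = -1, z = 5


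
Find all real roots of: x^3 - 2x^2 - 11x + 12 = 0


Let p(x) = x^3 - 2x^2 - 11x + 12. By the rational root theorem (leading coefficient 1), any rational root is an integer divisor of 12: try ±1, ±2, ... in turn.
Test x = 1: value = 0 ✓, so (x - 1) is a factor.
Synthetic division by (x - 1): bring down 1; 1(1) - 2 = -1; (-1)(1) - 11 = -12; (-12)(1) + 12 = 0 → quotient x^2 - x - 12, remainder 0.
Solve the quadratic x^2 - x - 12 = 0: discriminant = (-1)^2 - 4(1)(-12) = 1 + 48 = 49.
sqrt(49) = 7, so x = (1 ± 7)/2: x = 4 or x = -3.

x = -3, x = 1, x = 4


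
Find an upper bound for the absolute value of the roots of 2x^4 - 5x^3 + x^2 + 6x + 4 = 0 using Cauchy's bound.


Cauchy's bound: all roots r satisfy |r| <= 1 + max(|a_i/a_n|) for i = 0,...,n-1
where a_n is the leading coefficient.

Coefficients: [2, -5, 1, 6, 4]
Leading coefficient a_n = 2
Ratios |a_i/a_n|: 5/2, 1/2, 3, 2
Maximum ratio: 3
Cauchy's bound: |r| <= 1 + 3 = 4

Upper bound = 4


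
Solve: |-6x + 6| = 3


An absolute value equation |expr| = 3 gives two cases:
Case 1: -6x + 6 = 3
  -6x = -3, so x = 1/2
Case 2: -6x + 6 = -3
  -6x = -9, so x = 3/2

x = 1/2, x = 3/2


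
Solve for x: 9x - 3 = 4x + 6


Starting with: 9x - 3 = 4x + 6
Move all x terms to left: (9 - 4)x = 6 + 3
Simplify: 5x = 9
Divide both sides by 5: x = 9/5

x = 9/5


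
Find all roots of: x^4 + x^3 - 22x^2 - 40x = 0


The constant term is 0, so x = 0 is a root. Factor out x:
  x^3 + x^2 - 22x - 40 = 0
Let p(x) = x^3 + x^2 - 22x - 40. By the rational root theorem (leading coefficient 1), any rational root is an integer divisor of 40: try ±1, ±2, ... in turn.
Test x = 1: value = -60 ≠ 0.
Test x = -1: value = -18 ≠ 0.
Test x = 2: value = -72 ≠ 0.
Test x = -2: value = 0 ✓, so (x + 2) is a factor.
Synthetic division by (x + 2): bring down 1; 1(-2) + 1 = -1; (-1)(-2) - 22 = -20; (-20)(-2) - 40 = 0 → quotient x^2 - x - 20, remainder 0.
Solve the quadratic x^2 - x - 20 = 0: discriminant = (-1)^2 - 4(1)(-20) = 1 + 80 = 81.
sqrt(81) = 9, so x = (1 ± 9)/2: x = 5 or x = -4.
Collecting all roots found:

x = -4, x = -2, x = 0, x = 5


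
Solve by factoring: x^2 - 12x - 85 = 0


We need two numbers that multiply to -85 and add to -12.
Those numbers are -17 and 5 (since (-17) * 5 = -85 and (-17) + 5 = -12).
So x^2 - 12x - 85 = (x - 17)(x + 5) = 0
Setting each factor to zero: x = 17 or x = -5

x = -5, x = 17


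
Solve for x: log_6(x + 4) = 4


Convert to exponential form: x + 4 = 6^4 = 1296
x = 1296 - 4 = 1292
Check: log_6(1292 + 4) = log_6(1296) = log_6(1296) = 4 ✓

x = 1292


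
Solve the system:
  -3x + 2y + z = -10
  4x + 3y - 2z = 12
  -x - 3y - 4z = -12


Using Cramer's rule. Expand each determinant along the first row.
D  = (-3)*[3*(-4) - (-2)*(-3)] - 2*[4*(-4) - (-2)*(-1)] + 1*[4*(-3) - 3*(-1)]
  = (-3)*(-18) - 2*(-18) + 1*(-9) = 81
Dx = (-10)*[3*(-4) - (-2)*(-3)] - 2*[12*(-4) - (-2)*(-12)] + 1*[12*(-3) - 3*(-12)]
  = (-10)*(-18) - 2*(-72) + 1*(0) = 324
Dy = (-3)*[12*(-4) - (-2)*(-12)] - (-10)*[4*(-4) - (-2)*(-1)] + 1*[4*(-12) - 12*(-1)]
  = (-3)*(-72) - (-10)*(-18) + 1*(-36) = 0
Dz = (-3)*[3*(-12) - 12*(-3)] - 2*[4*(-12) - 12*(-1)] + (-10)*[4*(-3) - 3*(-1)]
  = (-3)*(0) - 2*(-36) + (-10)*(-9) = 162
x = Dx/D = 324/81 = 4, y = Dy/D = 0/81 = 0, z = Dz/D = 162/81 = 2
Check eq1: (-3)(4) + (2)(0) + (1)(2) = -10 = -10 ✓
Check eq2: (4)(4) + (3)(0) + (-2)(2) = 12 = 12 ✓
Check eq3: (-1)(4) + (-3)(0) + (-4)(2) = -12 = -12 ✓

x = 4, y = 0, z = 2


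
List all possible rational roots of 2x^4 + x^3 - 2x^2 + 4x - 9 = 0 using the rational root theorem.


Rational root theorem: possible roots are ±p/q where:
  p divides the constant term (-9): p ∈ {1, 3, 9}
  q divides the leading coefficient (2): q ∈ {1, 2}

All possible rational roots: -9, -9/2, -3, -3/2, -1, -1/2, 1/2, 1, 3/2, 3, 9/2, 9

-9, -9/2, -3, -3/2, -1, -1/2, 1/2, 1, 3/2, 3, 9/2, 9


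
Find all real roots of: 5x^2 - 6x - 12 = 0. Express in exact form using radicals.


Using the quadratic formula: x = (-b ± sqrt(b^2 - 4ac)) / (2a)
Here a = 5, b = -6, c = -12
Discriminant = b^2 - 4ac = (-6)^2 - 4(5)(-12) = 36 + 240 = 276
Since discriminant = 276 > 0, there are two real roots.
x = (6 ± 2*sqrt(69)) / 10
Simplifying: x = (3 ± sqrt(69)) / 5
Numerically: x ≈ 2.2613 or x ≈ -1.0613

x = (3 + sqrt(69)) / 5 or x = (3 - sqrt(69)) / 5


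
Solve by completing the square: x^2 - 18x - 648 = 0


Start: x^2 - 18x - 648 = 0
Move constant: x^2 - 18x = 648
Half of -18 is -9, squared is 81
Add 81 to both sides: x^2 - 18x + 81 = 729
(x - 9)^2 = 729
x - 9 = ±27
x = 9 + 27 = 36 or x = 9 - 27 = -18

x = -18, x = 36


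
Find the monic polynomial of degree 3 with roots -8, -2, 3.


A monic polynomial with roots -8, -2, 3 is:
p(x) = (x + 8)(x + 2)(x - 3)
After multiplying by (x + 8): x + 8
After multiplying by (x + 2): x^2 + 10x + 16
After multiplying by (x - 3): x^3 + 7x^2 - 14x - 48

x^3 + 7x^2 - 14x - 48


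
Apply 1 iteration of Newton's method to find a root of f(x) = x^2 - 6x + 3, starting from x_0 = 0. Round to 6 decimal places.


Newton's method: x_(n+1) = x_n - f(x_n)/f'(x_n)
f(x) = x^2 - 6x + 3
f'(x) = 2x - 6

Iteration 1:
  f(0.000000) = 3.000000
  f'(0.000000) = -6.000000
  x_1 = 0.000000 - (3.000000)/(-6.000000) = 0.500000

x_1 = 0.500000


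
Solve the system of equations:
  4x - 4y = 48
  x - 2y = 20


Using Cramer's rule:
Determinant D = (4)(-2) - (1)(-4) = -8 + 4 = -4
Dx = (48)(-2) - (20)(-4) = -96 + 80 = -16
Dy = (4)(20) - (1)(48) = 80 - 48 = 32
x = Dx/D = -16/-4 = 4
y = Dy/D = 32/-4 = -8

x = 4, y = -8


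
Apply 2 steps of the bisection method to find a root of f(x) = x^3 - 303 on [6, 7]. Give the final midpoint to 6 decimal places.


f(x) = x^3 - 303
f(6) = -87 < 0
f(7) = 40 > 0

Step 1: midpoint = (6.000000 + 7.000000)/2 = 6.500000
  f(6.500000) = -28.375000
  f(mid) < 0, so root is in [6.500000, 7.000000]

Step 2: midpoint = (6.500000 + 7.000000)/2 = 6.750000
  f(6.750000) = 4.546875
  f(mid) > 0, so root is in [6.500000, 6.750000]

midpoint = 6.750000


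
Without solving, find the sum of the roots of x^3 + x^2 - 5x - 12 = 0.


By Vieta's formulas for x^3 + bx^2 + cx + d = 0:
  r1 + r2 + r3 = -b/a = -1
  r1*r2 + r1*r3 + r2*r3 = c/a = -5
  r1*r2*r3 = -d/a = 12


Sum = -1


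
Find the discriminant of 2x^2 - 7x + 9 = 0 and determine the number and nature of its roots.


For ax^2 + bx + c = 0, discriminant D = b^2 - 4ac
Here a = 2, b = -7, c = 9
D = (-7)^2 - 4(2)(9) = 49 - 72 = -23

D = -23 < 0
The equation has no real roots (2 complex conjugate roots).

Discriminant = -23, no real roots (2 complex conjugate roots)


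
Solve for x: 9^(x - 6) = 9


Express both sides with the same base.
9 = 9^1
Since the bases match, equate exponents: x - 6 = 1
So x = 1 - (-6) = 7

x = 7


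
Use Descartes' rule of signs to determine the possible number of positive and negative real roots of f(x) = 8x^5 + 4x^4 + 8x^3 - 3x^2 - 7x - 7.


Descartes' rule of signs:

For positive roots, count sign changes in f(x) = 8x^5 + 4x^4 + 8x^3 - 3x^2 - 7x - 7:
Signs of coefficients: +, +, +, -, -, -
Number of sign changes: 1
Possible positive real roots: 1

For negative roots, examine f(-x) = -8x^5 + 4x^4 - 8x^3 - 3x^2 + 7x - 7:
Signs of coefficients: -, +, -, -, +, -
Number of sign changes: 4
Possible negative real roots: 4, 2, 0

Positive roots: 1; Negative roots: 4 or 2 or 0


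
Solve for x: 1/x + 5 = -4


Subtract 5 from both sides: 1/x = -9
Multiply both sides by x: 1 = -9 * x
Divide by -9: x = -1/9

x = -1/9


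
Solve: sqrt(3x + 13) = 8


Square both sides: 3x + 13 = 8^2 = 64
3x = 64 - 13 = 51
x = 17
Check: sqrt(3*17 + 13) = sqrt(64) = 8 ✓

x = 17


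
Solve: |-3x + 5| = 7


An absolute value equation |expr| = 7 gives two cases:
Case 1: -3x + 5 = 7
  -3x = 2, so x = -2/3
Case 2: -3x + 5 = -7
  -3x = -12, so x = 4

x = -2/3, x = 4
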